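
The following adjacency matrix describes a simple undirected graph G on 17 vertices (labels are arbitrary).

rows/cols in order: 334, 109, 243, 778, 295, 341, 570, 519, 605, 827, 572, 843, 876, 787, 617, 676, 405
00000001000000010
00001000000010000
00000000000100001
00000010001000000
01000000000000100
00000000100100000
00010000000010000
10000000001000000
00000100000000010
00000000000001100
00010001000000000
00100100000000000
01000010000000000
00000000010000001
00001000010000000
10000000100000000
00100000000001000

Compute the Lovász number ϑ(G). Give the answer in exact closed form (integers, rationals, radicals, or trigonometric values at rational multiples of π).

17*cos(pi/17)/(cos(pi/17) + 1)

Vertex 843 has 2 neighbors: 243, 341.
N(778) = {570, 572}, |N(778)| = 2.
Vertex 405 has 2 neighbors: 243, 787.
deg(787) = 2; N(787) = {827, 405}.
17-vertex 2-regular graph: a single 17-cycle (edge-transitive).
The 9 distinct eigenvalues: [2.0, 1.865, 1.478, 0.891, 0.185, -0.547, -1.205, -1.7, -1.966].
ϑ = −N·λ_min/(λ_max−λ_min) = −17·(-2*cos(pi/17))/(2−(-2*cos(pi/17))) = 17*cos(pi/17)/(cos(pi/17) + 1).
≈ 8.427014314 (to 9 d.p.).
Check 8 ≤ 17*cos(pi/17)/(cos(pi/17) + 1) ≤ 9: both strict.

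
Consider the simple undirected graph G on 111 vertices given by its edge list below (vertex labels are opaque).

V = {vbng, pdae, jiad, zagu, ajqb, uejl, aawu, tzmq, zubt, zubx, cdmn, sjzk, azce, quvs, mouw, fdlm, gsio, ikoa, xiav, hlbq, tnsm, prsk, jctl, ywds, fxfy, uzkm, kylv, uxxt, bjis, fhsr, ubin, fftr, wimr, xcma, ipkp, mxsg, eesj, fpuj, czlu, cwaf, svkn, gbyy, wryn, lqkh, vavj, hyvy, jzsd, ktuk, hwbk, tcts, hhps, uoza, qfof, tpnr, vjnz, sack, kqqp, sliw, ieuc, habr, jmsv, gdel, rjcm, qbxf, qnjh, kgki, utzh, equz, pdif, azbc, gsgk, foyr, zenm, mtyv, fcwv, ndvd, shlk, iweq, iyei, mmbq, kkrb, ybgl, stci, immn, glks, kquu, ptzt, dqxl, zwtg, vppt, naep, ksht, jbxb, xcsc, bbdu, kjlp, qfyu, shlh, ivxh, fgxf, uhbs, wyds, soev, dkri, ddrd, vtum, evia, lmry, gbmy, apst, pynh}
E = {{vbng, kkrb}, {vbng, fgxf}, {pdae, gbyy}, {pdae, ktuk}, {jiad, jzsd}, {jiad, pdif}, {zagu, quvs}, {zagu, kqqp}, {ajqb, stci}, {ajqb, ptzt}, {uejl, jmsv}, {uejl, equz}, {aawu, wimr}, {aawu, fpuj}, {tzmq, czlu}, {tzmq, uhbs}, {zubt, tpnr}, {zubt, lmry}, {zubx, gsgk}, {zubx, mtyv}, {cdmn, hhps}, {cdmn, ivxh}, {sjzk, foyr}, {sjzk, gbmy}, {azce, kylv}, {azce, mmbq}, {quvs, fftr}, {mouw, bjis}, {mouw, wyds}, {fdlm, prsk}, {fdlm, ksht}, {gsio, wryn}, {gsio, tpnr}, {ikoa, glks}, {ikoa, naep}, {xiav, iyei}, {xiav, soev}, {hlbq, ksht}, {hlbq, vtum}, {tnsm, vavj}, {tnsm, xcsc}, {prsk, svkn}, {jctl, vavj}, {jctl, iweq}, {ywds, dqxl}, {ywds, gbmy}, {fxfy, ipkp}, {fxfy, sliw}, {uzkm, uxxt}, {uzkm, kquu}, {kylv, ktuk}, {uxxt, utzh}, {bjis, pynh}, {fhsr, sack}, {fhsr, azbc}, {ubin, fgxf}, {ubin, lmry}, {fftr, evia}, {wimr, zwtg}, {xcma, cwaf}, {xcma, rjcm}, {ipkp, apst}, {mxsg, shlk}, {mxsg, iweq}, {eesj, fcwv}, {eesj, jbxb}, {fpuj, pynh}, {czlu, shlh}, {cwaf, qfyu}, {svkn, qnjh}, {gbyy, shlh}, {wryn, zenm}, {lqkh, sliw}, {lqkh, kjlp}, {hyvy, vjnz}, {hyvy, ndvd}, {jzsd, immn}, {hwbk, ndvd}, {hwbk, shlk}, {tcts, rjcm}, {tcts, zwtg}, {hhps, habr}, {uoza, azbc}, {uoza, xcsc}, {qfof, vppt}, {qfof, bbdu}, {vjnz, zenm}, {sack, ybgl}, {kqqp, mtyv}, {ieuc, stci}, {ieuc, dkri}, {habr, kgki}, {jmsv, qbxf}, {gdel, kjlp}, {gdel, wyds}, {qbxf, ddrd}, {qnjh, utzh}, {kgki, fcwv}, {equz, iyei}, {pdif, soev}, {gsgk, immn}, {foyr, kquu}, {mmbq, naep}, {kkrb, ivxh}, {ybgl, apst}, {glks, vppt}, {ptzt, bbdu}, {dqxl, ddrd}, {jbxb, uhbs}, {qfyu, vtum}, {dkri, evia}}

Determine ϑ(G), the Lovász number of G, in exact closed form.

N(sliw) = {fxfy, lqkh}, |N(sliw)| = 2.
N(vjnz) = {hyvy, zenm}, |N(vjnz)| = 2.
Vertex fpuj has 2 neighbors: aawu, pynh.
deg(fhsr) = 2; N(fhsr) = {sack, azbc}.
G on 111 vertices is 2-regular; a single 111-cycle (edge-transitive).
spec(A) ≈ [2.0, 1.9968, 1.9872, 1.9712, 1.949, 1.9204, 1.8858, 1.845, 1.7984, 1.746, 1.688, 1.6247, 1.5561, 1.4825, 1.4042, 1.3213, 1.2343, 1.1433, 1.0486, 0.9506, 0.8495, 0.7457, 0.6395, 0.5313, 0.4214, 0.3101, 0.1978, 0.0849, -0.0283, -0.1414, -0.254, -0.3659, -0.4765, -0.5856, -0.6929, -0.7979, -0.9004, -1.0, -1.0964, -1.1893, -1.2783, -1.3633, -1.4439, -1.5199, -1.591, -1.657, -1.7177, -1.7729, -1.8225, -1.8661, -1.9039, -1.9355, -1.9609, -1.98, -1.9928, -1.9992] (distinct, 4 d.p.).
Lovász: ϑ = −111(-2*cos(pi/111))/(2+-(-1)*2*cos(pi/111)) = 111*cos(pi/111)/(cos(pi/111) + 1).
= 55.4888841… (decimal).
Check 55 ≤ 111*cos(pi/111)/(cos(pi/111) + 1) ≤ 56: both strict.

111*cos(pi/111)/(cos(pi/111) + 1)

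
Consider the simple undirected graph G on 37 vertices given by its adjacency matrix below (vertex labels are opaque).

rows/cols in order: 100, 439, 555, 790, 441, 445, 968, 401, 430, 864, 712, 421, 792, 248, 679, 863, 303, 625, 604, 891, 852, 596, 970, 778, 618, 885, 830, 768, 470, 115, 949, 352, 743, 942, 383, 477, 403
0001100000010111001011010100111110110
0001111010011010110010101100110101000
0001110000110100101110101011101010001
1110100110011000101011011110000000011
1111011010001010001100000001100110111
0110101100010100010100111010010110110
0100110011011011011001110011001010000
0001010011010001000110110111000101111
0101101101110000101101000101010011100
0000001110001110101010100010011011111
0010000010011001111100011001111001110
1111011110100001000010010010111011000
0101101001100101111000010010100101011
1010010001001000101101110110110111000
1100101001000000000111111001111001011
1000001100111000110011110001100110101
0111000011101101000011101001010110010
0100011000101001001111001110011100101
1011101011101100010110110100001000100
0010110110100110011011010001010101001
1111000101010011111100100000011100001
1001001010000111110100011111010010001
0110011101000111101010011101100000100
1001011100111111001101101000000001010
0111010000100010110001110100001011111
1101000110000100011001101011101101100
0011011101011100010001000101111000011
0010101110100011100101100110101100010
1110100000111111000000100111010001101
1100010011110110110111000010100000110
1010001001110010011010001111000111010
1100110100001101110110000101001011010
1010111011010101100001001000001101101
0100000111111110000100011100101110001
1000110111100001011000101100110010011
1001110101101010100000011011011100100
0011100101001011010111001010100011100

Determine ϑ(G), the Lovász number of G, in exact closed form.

Vertex 625 has 18 neighbors: 439, 445, 968, 712, 792, 863, 604, 891, 852, 596, 618, 885, 830, 115, 949, 352, 383, 403.
deg(864) = 18; N(864) = {968, 401, 430, 792, 248, 679, 303, 604, 852, 970, 830, 115, 949, 743, 942, 383, 477, 403}.
Vertex 403 has 18 neighbors: 555, 790, 441, 401, 864, 792, 679, 863, 625, 891, 852, 596, 618, 830, 470, 743, 942, 383.
deg(891) = 18; N(891) = {555, 441, 445, 401, 430, 712, 248, 679, 625, 604, 852, 596, 778, 768, 115, 352, 942, 403}.
Every vertex has degree 18 (N=37); strongly regular (37,18,8,9).
spec(A) ≈ [18.0, 2.541, -3.541] (distinct, 3 d.p.).
Lovász (edge-transitive): ϑ = −37·(-sqrt(37)/2 - 1/2)/((18)−(-sqrt(37)/2 - 1/2)) = sqrt(37).
Numerically 6.08276.

sqrt(37)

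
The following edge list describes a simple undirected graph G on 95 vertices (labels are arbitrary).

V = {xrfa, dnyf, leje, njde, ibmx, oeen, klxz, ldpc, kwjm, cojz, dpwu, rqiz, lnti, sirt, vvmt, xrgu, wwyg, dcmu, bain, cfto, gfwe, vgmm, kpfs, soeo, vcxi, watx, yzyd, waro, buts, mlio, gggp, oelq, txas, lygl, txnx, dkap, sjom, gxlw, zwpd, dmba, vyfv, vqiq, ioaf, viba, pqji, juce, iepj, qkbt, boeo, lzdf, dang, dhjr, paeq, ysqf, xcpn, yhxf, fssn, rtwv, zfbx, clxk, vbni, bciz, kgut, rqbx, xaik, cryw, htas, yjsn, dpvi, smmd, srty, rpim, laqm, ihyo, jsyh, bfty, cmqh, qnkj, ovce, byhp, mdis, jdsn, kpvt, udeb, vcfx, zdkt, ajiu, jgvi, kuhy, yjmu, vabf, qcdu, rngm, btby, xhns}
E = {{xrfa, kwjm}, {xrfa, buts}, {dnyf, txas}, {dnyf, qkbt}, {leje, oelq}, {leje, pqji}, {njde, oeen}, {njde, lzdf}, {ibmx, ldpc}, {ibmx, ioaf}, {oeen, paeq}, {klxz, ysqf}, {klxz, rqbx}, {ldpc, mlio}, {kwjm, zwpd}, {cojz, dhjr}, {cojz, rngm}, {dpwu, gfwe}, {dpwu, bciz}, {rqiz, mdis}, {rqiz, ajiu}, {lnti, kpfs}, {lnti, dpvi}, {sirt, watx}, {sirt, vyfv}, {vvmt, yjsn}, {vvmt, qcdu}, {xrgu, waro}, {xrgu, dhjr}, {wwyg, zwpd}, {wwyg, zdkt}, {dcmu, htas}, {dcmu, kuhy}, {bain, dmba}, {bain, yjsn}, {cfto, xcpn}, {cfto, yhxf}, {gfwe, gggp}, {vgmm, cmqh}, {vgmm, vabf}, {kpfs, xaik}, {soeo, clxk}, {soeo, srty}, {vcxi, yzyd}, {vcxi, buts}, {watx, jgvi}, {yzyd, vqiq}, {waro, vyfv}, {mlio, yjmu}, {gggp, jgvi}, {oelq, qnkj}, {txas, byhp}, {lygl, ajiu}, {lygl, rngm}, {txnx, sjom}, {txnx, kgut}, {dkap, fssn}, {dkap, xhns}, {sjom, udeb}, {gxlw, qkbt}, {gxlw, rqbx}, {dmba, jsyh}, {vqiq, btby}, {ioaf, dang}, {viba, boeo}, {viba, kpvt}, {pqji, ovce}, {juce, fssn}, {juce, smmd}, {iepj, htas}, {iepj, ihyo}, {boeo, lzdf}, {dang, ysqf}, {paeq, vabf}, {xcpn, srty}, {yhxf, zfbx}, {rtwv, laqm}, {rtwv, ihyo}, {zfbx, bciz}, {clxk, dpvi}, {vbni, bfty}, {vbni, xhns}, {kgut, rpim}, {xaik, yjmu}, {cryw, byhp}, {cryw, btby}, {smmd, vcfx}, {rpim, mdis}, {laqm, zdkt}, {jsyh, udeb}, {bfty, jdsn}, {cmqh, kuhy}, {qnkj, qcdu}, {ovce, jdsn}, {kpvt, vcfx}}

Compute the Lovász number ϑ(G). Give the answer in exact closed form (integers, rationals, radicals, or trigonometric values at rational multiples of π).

95*cos(pi/95)/(cos(pi/95) + 1)

Vertex vbni has 2 neighbors: bfty, xhns.
Vertex ysqf has 2 neighbors: klxz, dang.
Vertex mdis has 2 neighbors: rqiz, rpim.
Vertex dpvi has 2 neighbors: lnti, clxk.
2-regular, N=95; this is C_{95}, the 95-cycle.
spec(A) ≈ [2.0, 1.995627, 1.982528, 1.96076, 1.930418, 1.891634, 1.84458, 1.789459, 1.726513, 1.656018, 1.578281, 1.493643, 1.402474, 1.305172, 1.202162, 1.093896, 0.980847, 0.863509, 0.742394, 0.618034, 0.490971, 0.361761, 0.230969, 0.099168, -0.033068, -0.165159, -0.296527, -0.426599, -0.554806, -0.680586, -0.803391, -0.922682, -1.037939, -1.148657, -1.254353, -1.354563, -1.44885, -1.536802, -1.618034, -1.692191, -1.758948, -1.818013, -1.869129, -1.912072, -1.946653, -1.972723, -1.990166, -1.998907] (distinct, 6 d.p.).
With N=95: ϑ(G) = 95·(-(-1)*2*cos(pi/95))/(2−(-2*cos(pi/95))) = 95*cos(pi/95)/(cos(pi/95) + 1).
ϑ(G) ≈ 47.48701.
47 ≤ 95*cos(pi/95)/(cos(pi/95) + 1) ≤ 48: both strict.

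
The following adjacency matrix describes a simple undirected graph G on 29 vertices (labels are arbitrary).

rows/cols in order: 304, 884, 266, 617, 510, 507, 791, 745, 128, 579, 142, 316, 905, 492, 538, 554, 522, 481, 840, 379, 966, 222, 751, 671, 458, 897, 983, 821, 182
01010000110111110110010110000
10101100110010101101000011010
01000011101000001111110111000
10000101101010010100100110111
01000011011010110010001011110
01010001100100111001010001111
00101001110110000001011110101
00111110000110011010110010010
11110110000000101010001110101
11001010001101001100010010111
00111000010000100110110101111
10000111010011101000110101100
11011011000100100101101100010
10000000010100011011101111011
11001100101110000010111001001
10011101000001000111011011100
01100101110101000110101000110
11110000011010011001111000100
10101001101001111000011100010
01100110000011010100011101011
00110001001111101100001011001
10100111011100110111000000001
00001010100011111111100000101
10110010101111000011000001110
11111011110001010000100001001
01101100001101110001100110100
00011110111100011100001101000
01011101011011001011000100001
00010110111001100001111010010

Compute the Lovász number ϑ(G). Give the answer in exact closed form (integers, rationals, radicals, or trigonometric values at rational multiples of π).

sqrt(29)

Vertex 266 has 14 neighbors: 884, 791, 745, 128, 142, 522, 481, 840, 379, 966, 222, 671, 458, 897.
N(617) = {304, 507, 745, 128, 142, 905, 554, 481, 966, 671, 458, 983, 821, 182}, |N(617)| = 14.
deg(905) = 14; N(905) = {304, 884, 617, 510, 791, 745, 316, 538, 481, 379, 966, 751, 671, 821}.
N(182) = {617, 507, 791, 128, 579, 142, 492, 538, 379, 966, 222, 751, 458, 821}, |N(182)| = 14.
Regular of degree 14 on 29 vertices: SR(29,14,6,7) — a Paley graph.
A has 3 distinct eigenvalues ≈ [14.0, 2.19258, -3.19258].
λ_max=14, λ_min=-sqrt(29)/2 - 1/2; ϑ = −29·λ_min/(λ_max−λ_min) = sqrt(29).
≈ 5.3851648 (to 7 d.p.).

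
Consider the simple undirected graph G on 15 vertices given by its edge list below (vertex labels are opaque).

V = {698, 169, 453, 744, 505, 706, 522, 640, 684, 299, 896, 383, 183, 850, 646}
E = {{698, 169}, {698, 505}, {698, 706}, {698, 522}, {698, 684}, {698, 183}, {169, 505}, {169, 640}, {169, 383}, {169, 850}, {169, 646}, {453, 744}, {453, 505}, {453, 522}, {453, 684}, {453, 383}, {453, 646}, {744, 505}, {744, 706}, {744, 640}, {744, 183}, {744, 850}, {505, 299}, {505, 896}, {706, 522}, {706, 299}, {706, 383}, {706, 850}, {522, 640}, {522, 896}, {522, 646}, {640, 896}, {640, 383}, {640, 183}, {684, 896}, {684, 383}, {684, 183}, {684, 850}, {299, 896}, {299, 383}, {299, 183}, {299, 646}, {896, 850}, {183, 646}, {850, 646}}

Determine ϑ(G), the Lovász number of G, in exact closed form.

N(169) = {698, 505, 640, 383, 850, 646}, |N(169)| = 6.
deg(706) = 6; N(706) = {698, 744, 522, 299, 383, 850}.
Vertex 383 has 6 neighbors: 169, 453, 706, 640, 684, 299.
N(505) = {698, 169, 453, 744, 299, 896}, |N(505)| = 6.
Regular of degree 6 on 15 vertices: this is K(6,2), the Kneser graph.
Distinct eigenvalues (to 6 d.p.): [6.0, 1.0, -3.0].
With N=15: ϑ(G) = 15·(-1*(-3))/(6−(-3)) = 5.
ϑ(G) ≈ 5.0000000.

5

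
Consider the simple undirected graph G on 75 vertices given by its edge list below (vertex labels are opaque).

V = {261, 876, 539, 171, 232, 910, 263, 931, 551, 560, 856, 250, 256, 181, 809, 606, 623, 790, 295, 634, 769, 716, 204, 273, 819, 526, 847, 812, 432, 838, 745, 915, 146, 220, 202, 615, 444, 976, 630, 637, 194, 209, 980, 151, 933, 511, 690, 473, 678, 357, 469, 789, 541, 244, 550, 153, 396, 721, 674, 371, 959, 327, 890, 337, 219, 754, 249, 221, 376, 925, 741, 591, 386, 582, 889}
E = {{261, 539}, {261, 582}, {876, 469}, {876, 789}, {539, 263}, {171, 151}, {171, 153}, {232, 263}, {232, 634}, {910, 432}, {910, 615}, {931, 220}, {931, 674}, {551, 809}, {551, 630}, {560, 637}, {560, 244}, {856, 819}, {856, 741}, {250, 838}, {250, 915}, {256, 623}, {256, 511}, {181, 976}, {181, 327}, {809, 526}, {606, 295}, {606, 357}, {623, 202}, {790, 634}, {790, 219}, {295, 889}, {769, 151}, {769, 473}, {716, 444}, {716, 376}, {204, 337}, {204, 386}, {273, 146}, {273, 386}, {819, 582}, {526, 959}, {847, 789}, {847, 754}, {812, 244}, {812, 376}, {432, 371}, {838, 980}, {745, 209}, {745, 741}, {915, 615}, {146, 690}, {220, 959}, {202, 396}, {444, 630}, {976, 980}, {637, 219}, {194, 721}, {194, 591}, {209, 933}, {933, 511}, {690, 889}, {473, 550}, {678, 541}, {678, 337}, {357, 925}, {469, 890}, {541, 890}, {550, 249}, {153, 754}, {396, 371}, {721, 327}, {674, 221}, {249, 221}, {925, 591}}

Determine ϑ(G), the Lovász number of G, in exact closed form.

Vertex 220 has 2 neighbors: 931, 959.
deg(232) = 2; N(232) = {263, 634}.
deg(690) = 2; N(690) = {146, 889}.
deg(721) = 2; N(721) = {194, 327}.
Every vertex has degree 2 (N=75); the odd cycle C_{75}.
Distinct eigenvalues (to 4 d.p.): [2.0, 1.993, 1.972, 1.9372, 1.8888, 1.8271, 1.7526, 1.6658, 1.5674, 1.4579, 1.3383, 1.2092, 1.0717, 0.9266, 0.775, 0.618, 0.4567, 0.2922, 0.1256, -0.0419, -0.2091, -0.3748, -0.5378, -0.6971, -0.8516, -1.0, -1.1414, -1.2748, -1.3993, -1.514, -1.618, -1.7107, -1.7914, -1.8596, -1.9146, -1.9563, -1.9842, -1.9982].
Lovász: ϑ = −75(-2*cos(pi/75))/(2+-(-1)*2*cos(pi/75)) = 75*cos(pi/75)/(cos(pi/75) + 1).
ϑ(G) ≈ 37.4835458.
37 ≤ 75*cos(pi/75)/(cos(pi/75) + 1) ≤ 38: both strict.

75*cos(pi/75)/(cos(pi/75) + 1)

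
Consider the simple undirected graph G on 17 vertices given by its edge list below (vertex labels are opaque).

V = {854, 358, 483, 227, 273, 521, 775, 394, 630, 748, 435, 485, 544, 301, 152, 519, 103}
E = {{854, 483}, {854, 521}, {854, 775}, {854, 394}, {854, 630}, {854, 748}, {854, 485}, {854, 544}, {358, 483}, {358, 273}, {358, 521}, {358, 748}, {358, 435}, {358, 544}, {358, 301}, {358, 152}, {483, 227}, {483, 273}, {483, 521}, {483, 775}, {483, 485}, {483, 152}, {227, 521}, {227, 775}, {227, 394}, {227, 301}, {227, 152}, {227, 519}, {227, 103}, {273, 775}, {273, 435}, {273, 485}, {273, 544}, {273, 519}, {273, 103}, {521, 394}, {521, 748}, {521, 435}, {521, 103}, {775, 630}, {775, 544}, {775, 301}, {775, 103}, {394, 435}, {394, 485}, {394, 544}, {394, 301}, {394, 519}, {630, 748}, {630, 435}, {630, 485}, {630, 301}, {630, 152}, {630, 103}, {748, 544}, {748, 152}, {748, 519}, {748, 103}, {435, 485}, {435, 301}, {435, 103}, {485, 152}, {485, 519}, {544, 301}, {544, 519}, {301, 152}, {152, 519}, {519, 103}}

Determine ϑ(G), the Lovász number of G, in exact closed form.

Vertex 775 has 8 neighbors: 854, 483, 227, 273, 630, 544, 301, 103.
deg(152) = 8; N(152) = {358, 483, 227, 630, 748, 485, 301, 519}.
N(485) = {854, 483, 273, 394, 630, 435, 152, 519}, |N(485)| = 8.
deg(103) = 8; N(103) = {227, 273, 521, 775, 630, 748, 435, 519}.
Regular of degree 8 on 17 vertices: SR(17,8,3,4) — a Paley graph.
The 3 distinct eigenvalues: [8.0, 1.561553, -2.561553].
−17·(-sqrt(17)/2 - 1/2) / ((8)−(-sqrt(17)/2 - 1/2)) = sqrt(17) = ϑ(G).
ϑ(G) ≈ 4.1231.

sqrt(17)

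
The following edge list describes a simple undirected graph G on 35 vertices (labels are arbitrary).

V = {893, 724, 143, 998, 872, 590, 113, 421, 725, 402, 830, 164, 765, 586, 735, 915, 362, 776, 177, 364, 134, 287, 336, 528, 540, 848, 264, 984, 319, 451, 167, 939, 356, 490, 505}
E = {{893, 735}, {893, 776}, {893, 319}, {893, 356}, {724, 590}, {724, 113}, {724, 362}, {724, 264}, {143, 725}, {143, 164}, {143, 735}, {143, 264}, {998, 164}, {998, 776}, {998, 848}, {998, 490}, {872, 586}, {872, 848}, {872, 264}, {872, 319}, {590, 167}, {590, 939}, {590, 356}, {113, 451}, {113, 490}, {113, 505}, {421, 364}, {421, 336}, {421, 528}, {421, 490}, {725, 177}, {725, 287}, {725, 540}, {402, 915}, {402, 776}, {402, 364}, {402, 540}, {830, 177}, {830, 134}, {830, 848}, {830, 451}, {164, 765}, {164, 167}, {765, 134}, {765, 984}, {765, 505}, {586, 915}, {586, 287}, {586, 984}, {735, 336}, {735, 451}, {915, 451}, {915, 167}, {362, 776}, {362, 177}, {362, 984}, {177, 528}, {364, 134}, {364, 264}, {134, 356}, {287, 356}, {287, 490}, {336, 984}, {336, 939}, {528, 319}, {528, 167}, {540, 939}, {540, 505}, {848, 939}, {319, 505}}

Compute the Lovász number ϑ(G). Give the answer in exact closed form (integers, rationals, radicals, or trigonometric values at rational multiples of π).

deg(528) = 4; N(528) = {421, 177, 319, 167}.
N(167) = {590, 164, 915, 528}, |N(167)| = 4.
deg(540) = 4; N(540) = {725, 402, 939, 505}.
N(177) = {725, 830, 362, 528}, |N(177)| = 4.
G on 35 vertices is 4-regular; this is K(7,3), the Kneser graph.
The 4 distinct eigenvalues: [4.0, 2.0, -1.0, -3.0].
ϑ = −N·λ_min/(λ_max−λ_min) = −35·(-3)/(4−(-3)) = 15.
ϑ(G) ≈ 15.000000.

15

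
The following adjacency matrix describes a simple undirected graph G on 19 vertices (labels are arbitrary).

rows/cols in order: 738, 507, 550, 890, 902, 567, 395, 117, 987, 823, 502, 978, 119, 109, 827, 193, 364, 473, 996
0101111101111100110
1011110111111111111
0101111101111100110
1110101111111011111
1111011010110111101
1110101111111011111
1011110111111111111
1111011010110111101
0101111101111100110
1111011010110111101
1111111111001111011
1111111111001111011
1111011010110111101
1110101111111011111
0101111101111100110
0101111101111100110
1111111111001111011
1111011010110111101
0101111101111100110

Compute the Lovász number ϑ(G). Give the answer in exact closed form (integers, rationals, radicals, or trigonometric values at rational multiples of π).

N(890) = {738, 507, 550, 902, 395, 117, 987, 823, 502, 978, 119, 827, 193, 364, 473, 996}, |N(890)| = 16.
deg(738) = 13; N(738) = {507, 890, 902, 567, 395, 117, 823, 502, 978, 119, 109, 364, 473}.
N(978) = {738, 507, 550, 890, 902, 567, 395, 117, 987, 823, 119, 109, 827, 193, 473, 996}, |N(978)| = 16.
Vertex 364 has 16 neighbors: 738, 507, 550, 890, 902, 567, 395, 117, 987, 823, 119, 109, 827, 193, 473, 996.
K_{6,5,3,3,2} (perfect); ϑ(G) = α(G) = max{6,5,3,3,2} = 6.
≈ 6.0000 (to 4 d.p.).
Check 6 ≤ 6 ≤ 6: collapsed.

6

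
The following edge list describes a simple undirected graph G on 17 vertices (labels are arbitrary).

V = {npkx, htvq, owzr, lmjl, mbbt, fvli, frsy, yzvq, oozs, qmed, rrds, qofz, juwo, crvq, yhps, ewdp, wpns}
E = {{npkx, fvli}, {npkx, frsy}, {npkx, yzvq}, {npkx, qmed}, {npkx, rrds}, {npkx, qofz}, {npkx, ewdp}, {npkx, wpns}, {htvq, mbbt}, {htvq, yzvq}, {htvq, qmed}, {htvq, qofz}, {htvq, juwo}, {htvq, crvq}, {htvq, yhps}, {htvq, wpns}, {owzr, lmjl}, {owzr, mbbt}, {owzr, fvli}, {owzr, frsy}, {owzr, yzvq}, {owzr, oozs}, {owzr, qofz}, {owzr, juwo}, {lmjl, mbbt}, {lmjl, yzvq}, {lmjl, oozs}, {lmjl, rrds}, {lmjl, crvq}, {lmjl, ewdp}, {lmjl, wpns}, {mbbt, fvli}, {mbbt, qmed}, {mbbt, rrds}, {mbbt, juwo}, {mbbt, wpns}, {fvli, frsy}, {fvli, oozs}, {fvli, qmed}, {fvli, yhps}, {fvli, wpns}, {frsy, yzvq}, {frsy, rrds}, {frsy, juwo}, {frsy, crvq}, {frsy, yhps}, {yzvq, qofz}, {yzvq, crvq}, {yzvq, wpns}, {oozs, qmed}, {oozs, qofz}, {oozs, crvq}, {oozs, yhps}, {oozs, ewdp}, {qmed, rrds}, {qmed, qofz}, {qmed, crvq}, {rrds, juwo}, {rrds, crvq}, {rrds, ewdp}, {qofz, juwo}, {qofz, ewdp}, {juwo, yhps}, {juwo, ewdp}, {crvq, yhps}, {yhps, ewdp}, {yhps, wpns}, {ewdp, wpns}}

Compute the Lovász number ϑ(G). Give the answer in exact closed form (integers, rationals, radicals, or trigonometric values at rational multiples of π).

Vertex crvq has 8 neighbors: htvq, lmjl, frsy, yzvq, oozs, qmed, rrds, yhps.
deg(mbbt) = 8; N(mbbt) = {htvq, owzr, lmjl, fvli, qmed, rrds, juwo, wpns}.
N(frsy) = {npkx, owzr, fvli, yzvq, rrds, juwo, crvq, yhps}, |N(frsy)| = 8.
N(qmed) = {npkx, htvq, mbbt, fvli, oozs, rrds, qofz, crvq}, |N(qmed)| = 8.
deg(v) = 8 for all v (|V|=17); Paley(17): SR with (k,λ,μ)=(8,3,4).
Distinct eigenvalues (to 4 d.p.): [8.0, 1.5616, -2.5616].
With N=17: ϑ(G) = 17·(-(-sqrt(17)/2 - 1/2))/(8−(-sqrt(17)/2 - 1/2)) = sqrt(17).
≈ 4.123106 (to 6 d.p.).

sqrt(17)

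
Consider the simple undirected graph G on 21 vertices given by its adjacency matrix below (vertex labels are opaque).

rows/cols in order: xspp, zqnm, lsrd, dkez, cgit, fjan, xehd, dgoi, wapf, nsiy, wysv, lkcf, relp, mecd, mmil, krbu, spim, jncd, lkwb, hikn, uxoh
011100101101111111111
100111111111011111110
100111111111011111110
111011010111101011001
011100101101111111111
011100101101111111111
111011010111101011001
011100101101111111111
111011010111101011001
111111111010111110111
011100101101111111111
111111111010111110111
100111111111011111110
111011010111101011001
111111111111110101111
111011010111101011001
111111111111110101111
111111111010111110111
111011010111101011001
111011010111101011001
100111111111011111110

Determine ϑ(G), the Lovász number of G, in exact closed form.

Vertex jncd has 18 neighbors: xspp, zqnm, lsrd, dkez, cgit, fjan, xehd, dgoi, wapf, wysv, relp, mecd, mmil, krbu, spim, lkwb, hikn, uxoh.
N(mecd) = {xspp, zqnm, lsrd, cgit, fjan, dgoi, nsiy, wysv, lkcf, relp, mmil, spim, jncd, uxoh}, |N(mecd)| = 14.
Vertex cgit has 16 neighbors: zqnm, lsrd, dkez, xehd, wapf, nsiy, lkcf, relp, mecd, mmil, krbu, spim, jncd, lkwb, hikn, uxoh.
Vertex spim has 19 neighbors: xspp, zqnm, lsrd, dkez, cgit, fjan, xehd, dgoi, wapf, nsiy, wysv, lkcf, relp, mecd, krbu, jncd, lkwb, hikn, uxoh.
5 parts of sizes [7, 5, 4, 3, 2]; α(G) = 7 = ϑ (perfect).
Numerically 7.000000.
Sandwich: α(G)=7 ≤ ϑ(G)=7 ≤ χ(Ḡ)=7 (collapsed).

7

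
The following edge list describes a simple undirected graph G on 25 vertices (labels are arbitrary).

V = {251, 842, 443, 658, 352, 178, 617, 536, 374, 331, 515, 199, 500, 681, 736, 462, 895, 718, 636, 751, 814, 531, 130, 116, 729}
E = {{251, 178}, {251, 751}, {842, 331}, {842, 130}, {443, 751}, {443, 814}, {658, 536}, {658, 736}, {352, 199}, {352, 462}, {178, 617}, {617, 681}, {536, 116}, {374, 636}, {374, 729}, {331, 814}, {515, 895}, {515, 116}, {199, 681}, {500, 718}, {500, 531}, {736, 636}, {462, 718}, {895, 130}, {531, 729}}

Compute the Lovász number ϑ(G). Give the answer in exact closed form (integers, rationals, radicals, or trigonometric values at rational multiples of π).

N(617) = {178, 681}, |N(617)| = 2.
Vertex 251 has 2 neighbors: 178, 751.
deg(374) = 2; N(374) = {636, 729}.
N(531) = {500, 729}, |N(531)| = 2.
Regular of degree 2 on 25 vertices: this is C_{25}, the 25-cycle.
A has 13 distinct eigenvalues ≈ [2.0, 1.937, 1.753, 1.458, 1.072, 0.618, 0.126, -0.375, -0.852, -1.275, -1.618, -1.86, -1.984].
With N=25: ϑ(G) = 25·(-(-1)*2*cos(pi/25))/(2−(-2*cos(pi/25))) = 25*cos(pi/25)/(cos(pi/25) + 1).
= 12.4505218… (decimal).
Sandwich: α(G)=12 ≤ ϑ(G)=25*cos(pi/25)/(cos(pi/25) + 1) ≤ χ(Ḡ)=13 (both strict).

25*cos(pi/25)/(cos(pi/25) + 1)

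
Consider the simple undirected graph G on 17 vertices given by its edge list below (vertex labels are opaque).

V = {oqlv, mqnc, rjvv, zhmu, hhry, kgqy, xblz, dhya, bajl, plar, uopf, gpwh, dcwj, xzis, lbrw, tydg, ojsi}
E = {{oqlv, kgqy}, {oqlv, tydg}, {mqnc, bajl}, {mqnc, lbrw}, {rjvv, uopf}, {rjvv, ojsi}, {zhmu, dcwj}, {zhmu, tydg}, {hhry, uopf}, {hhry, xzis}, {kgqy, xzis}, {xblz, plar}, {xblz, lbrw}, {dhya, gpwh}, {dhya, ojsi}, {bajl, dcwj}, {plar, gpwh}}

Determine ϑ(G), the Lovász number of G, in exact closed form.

Vertex mqnc has 2 neighbors: bajl, lbrw.
Vertex uopf has 2 neighbors: rjvv, hhry.
deg(dcwj) = 2; N(dcwj) = {zhmu, bajl}.
N(bajl) = {mqnc, dcwj}, |N(bajl)| = 2.
17-vertex 2-regular graph: connected 2-regular on 17 ⇒ C_{17}.
The 9 distinct eigenvalues: [2.0, 1.86494, 1.47802, 0.89148, 0.18454, -0.54733, -1.20527, -1.70043, -1.96595].
Lovász: ϑ = −17(-2*cos(pi/17))/(2+-(-1)*2*cos(pi/17)) = 17*cos(pi/17)/(cos(pi/17) + 1).
≈ 8.42701431 (to 8 d.p.).
Sandwich: α(G)=8 ≤ ϑ(G)=17*cos(pi/17)/(cos(pi/17) + 1) ≤ χ(Ḡ)=9 (both strict).

17*cos(pi/17)/(cos(pi/17) + 1)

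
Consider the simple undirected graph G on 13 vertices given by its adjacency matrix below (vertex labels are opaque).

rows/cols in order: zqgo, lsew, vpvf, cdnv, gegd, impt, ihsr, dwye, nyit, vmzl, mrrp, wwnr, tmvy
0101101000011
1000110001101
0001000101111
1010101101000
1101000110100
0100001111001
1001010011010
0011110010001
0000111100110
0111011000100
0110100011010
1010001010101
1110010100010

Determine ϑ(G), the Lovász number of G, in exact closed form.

sqrt(13)

deg(vpvf) = 6; N(vpvf) = {cdnv, dwye, vmzl, mrrp, wwnr, tmvy}.
deg(ihsr) = 6; N(ihsr) = {zqgo, cdnv, impt, nyit, vmzl, wwnr}.
Vertex dwye has 6 neighbors: vpvf, cdnv, gegd, impt, nyit, tmvy.
N(vmzl) = {lsew, vpvf, cdnv, impt, ihsr, mrrp}, |N(vmzl)| = 6.
Every vertex has degree 6 (N=13); strongly regular (13,6,2,3).
A has 3 distinct eigenvalues ≈ [6.0, 1.30278, -2.30278].
With N=13: ϑ(G) = 13·(-(-sqrt(13)/2 - 1/2))/(6−(-sqrt(13)/2 - 1/2)) = sqrt(13).
= 3.6055513… (decimal).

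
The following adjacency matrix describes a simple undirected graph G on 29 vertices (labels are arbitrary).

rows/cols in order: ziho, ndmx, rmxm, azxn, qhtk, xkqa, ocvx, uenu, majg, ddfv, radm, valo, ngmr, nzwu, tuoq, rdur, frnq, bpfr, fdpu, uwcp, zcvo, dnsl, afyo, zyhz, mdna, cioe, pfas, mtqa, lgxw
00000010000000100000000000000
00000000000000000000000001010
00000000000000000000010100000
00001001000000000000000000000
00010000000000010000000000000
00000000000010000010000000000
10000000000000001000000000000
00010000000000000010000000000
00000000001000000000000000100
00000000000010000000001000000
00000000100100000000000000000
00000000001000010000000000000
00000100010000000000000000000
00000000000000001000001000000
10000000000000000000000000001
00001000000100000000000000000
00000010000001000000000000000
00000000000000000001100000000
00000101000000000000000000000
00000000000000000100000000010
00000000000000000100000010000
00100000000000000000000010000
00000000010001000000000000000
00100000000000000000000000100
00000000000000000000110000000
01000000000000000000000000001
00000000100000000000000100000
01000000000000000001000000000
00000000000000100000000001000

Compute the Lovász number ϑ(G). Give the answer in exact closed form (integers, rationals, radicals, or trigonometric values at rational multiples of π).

29*cos(pi/29)/(cos(pi/29) + 1)

N(uwcp) = {bpfr, mtqa}, |N(uwcp)| = 2.
deg(rdur) = 2; N(rdur) = {qhtk, valo}.
deg(zyhz) = 2; N(zyhz) = {rmxm, pfas}.
deg(rmxm) = 2; N(rmxm) = {dnsl, zyhz}.
Every vertex has degree 2 (N=29); this is C_{29}, the 29-cycle.
spec(A) ≈ [2.0, 1.95324, 1.81515, 1.59219, 1.29477, 0.93682, 0.53506, 0.10828, -0.32356, -0.74028, -1.12237, -1.45199, -1.71371, -1.89531, -1.98828] (distinct, 5 d.p.).
Lovász: ϑ = −29(-2*cos(pi/29))/(2+-(-1)*2*cos(pi/29)) = 29*cos(pi/29)/(cos(pi/29) + 1).
≈ 14.4574 (to 4 d.p.).
α=14, χ(Ḡ)=15; ϑ=29*cos(pi/29)/(cos(pi/29) + 1) lies between (both strict).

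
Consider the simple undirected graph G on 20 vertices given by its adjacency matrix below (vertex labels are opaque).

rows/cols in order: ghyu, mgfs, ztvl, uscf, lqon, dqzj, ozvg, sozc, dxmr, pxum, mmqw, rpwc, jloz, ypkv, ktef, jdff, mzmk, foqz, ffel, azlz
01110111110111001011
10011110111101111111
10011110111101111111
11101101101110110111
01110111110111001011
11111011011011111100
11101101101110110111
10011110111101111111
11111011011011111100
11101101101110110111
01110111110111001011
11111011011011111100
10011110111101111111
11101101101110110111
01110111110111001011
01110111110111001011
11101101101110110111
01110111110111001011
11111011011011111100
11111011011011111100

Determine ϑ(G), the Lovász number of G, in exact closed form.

6

deg(ztvl) = 16; N(ztvl) = {ghyu, uscf, lqon, dqzj, ozvg, dxmr, pxum, mmqw, rpwc, ypkv, ktef, jdff, mzmk, foqz, ffel, azlz}.
N(mzmk) = {ghyu, mgfs, ztvl, lqon, dqzj, sozc, dxmr, mmqw, rpwc, jloz, ktef, jdff, foqz, ffel, azlz}, |N(mzmk)| = 15.
Vertex foqz has 14 neighbors: mgfs, ztvl, uscf, dqzj, ozvg, sozc, dxmr, pxum, rpwc, jloz, ypkv, mzmk, ffel, azlz.
N(dqzj) = {ghyu, mgfs, ztvl, uscf, lqon, ozvg, sozc, pxum, mmqw, jloz, ypkv, ktef, jdff, mzmk, foqz}, |N(dqzj)| = 15.
Complete multipartite on [6, 5, 5, 4]: sandwich collapses at ϑ=6.
≈ 6.000000 (to 6 d.p.).
α=6, χ(Ḡ)=6; ϑ=6 lies between (collapsed).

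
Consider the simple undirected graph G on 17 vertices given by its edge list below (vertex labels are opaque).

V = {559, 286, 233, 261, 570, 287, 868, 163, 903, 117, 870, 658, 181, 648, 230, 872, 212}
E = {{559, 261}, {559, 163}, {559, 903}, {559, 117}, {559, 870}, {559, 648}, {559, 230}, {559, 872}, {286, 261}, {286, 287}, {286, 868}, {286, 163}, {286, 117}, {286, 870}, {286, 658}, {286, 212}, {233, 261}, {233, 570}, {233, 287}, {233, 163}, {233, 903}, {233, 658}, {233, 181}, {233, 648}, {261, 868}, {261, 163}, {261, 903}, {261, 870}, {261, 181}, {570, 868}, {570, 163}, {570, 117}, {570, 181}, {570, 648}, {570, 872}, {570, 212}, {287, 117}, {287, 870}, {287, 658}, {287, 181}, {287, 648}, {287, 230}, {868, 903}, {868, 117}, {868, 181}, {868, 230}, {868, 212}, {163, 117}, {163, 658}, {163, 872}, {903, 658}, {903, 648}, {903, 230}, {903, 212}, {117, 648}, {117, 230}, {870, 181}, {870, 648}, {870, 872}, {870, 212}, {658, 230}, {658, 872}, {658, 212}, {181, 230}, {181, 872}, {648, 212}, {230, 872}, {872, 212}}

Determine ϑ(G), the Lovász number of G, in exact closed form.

sqrt(17)

Vertex 868 has 8 neighbors: 286, 261, 570, 903, 117, 181, 230, 212.
Vertex 261 has 8 neighbors: 559, 286, 233, 868, 163, 903, 870, 181.
Vertex 212 has 8 neighbors: 286, 570, 868, 903, 870, 658, 648, 872.
N(287) = {286, 233, 117, 870, 658, 181, 648, 230}, |N(287)| = 8.
17-vertex 8-regular graph: Paley(17): SR with (k,λ,μ)=(8,3,4).
A has 3 distinct eigenvalues ≈ [8.0, 1.5616, -2.5616].
Lovász (edge-transitive): ϑ = −17·(-sqrt(17)/2 - 1/2)/((8)−(-sqrt(17)/2 - 1/2)) = sqrt(17).
Numerically 4.123106.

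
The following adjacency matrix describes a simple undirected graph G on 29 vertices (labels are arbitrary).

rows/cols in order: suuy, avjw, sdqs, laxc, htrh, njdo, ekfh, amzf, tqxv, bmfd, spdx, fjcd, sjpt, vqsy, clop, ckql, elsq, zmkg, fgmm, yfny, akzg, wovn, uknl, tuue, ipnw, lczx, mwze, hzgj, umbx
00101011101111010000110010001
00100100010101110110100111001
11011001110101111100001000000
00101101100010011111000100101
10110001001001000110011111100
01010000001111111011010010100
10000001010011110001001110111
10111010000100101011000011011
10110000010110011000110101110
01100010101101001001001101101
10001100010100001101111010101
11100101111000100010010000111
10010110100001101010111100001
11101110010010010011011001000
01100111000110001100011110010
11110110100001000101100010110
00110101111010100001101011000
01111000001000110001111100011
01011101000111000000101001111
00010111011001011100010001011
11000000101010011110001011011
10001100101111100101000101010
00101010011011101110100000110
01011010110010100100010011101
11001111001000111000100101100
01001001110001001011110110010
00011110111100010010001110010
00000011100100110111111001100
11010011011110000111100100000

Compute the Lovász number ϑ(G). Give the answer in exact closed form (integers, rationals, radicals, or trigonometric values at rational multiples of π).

sqrt(29)

deg(ekfh) = 14; N(ekfh) = {suuy, amzf, bmfd, sjpt, vqsy, clop, ckql, yfny, uknl, tuue, ipnw, mwze, hzgj, umbx}.
N(uknl) = {sdqs, htrh, ekfh, bmfd, spdx, sjpt, vqsy, clop, elsq, zmkg, fgmm, akzg, mwze, hzgj}, |N(uknl)| = 14.
Vertex yfny has 14 neighbors: laxc, njdo, ekfh, amzf, bmfd, spdx, vqsy, ckql, elsq, zmkg, wovn, lczx, hzgj, umbx.
Vertex zmkg has 14 neighbors: avjw, sdqs, laxc, htrh, spdx, clop, ckql, yfny, akzg, wovn, uknl, tuue, hzgj, umbx.
Regular of degree 14 on 29 vertices: Paley(29): SR with (k,λ,μ)=(14,6,7).
A has 3 distinct eigenvalues ≈ [14.0, 2.193, -3.193].
λ_max=14, λ_min=-sqrt(29)/2 - 1/2; ϑ = −29·λ_min/(λ_max−λ_min) = sqrt(29).
≈ 5.38516481 (to 8 d.p.).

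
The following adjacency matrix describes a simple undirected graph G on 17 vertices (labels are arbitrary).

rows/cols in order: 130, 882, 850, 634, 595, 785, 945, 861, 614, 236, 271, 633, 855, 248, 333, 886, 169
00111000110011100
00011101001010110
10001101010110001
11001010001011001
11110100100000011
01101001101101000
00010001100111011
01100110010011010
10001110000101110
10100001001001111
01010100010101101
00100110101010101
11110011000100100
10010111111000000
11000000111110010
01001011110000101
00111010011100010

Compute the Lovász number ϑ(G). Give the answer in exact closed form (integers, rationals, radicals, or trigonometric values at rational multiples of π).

sqrt(17)

N(861) = {882, 850, 785, 945, 236, 855, 248, 886}, |N(861)| = 8.
deg(130) = 8; N(130) = {850, 634, 595, 614, 236, 855, 248, 333}.
N(333) = {130, 882, 614, 236, 271, 633, 855, 886}, |N(333)| = 8.
Vertex 633 has 8 neighbors: 850, 785, 945, 614, 271, 855, 333, 169.
G on 17 vertices is 8-regular; strongly regular (17,8,3,4).
A has 3 distinct eigenvalues ≈ [8.0, 1.5616, -2.5616].
−17·(-sqrt(17)/2 - 1/2) / ((8)−(-sqrt(17)/2 - 1/2)) = sqrt(17) = ϑ(G).
Numerically 4.12310563.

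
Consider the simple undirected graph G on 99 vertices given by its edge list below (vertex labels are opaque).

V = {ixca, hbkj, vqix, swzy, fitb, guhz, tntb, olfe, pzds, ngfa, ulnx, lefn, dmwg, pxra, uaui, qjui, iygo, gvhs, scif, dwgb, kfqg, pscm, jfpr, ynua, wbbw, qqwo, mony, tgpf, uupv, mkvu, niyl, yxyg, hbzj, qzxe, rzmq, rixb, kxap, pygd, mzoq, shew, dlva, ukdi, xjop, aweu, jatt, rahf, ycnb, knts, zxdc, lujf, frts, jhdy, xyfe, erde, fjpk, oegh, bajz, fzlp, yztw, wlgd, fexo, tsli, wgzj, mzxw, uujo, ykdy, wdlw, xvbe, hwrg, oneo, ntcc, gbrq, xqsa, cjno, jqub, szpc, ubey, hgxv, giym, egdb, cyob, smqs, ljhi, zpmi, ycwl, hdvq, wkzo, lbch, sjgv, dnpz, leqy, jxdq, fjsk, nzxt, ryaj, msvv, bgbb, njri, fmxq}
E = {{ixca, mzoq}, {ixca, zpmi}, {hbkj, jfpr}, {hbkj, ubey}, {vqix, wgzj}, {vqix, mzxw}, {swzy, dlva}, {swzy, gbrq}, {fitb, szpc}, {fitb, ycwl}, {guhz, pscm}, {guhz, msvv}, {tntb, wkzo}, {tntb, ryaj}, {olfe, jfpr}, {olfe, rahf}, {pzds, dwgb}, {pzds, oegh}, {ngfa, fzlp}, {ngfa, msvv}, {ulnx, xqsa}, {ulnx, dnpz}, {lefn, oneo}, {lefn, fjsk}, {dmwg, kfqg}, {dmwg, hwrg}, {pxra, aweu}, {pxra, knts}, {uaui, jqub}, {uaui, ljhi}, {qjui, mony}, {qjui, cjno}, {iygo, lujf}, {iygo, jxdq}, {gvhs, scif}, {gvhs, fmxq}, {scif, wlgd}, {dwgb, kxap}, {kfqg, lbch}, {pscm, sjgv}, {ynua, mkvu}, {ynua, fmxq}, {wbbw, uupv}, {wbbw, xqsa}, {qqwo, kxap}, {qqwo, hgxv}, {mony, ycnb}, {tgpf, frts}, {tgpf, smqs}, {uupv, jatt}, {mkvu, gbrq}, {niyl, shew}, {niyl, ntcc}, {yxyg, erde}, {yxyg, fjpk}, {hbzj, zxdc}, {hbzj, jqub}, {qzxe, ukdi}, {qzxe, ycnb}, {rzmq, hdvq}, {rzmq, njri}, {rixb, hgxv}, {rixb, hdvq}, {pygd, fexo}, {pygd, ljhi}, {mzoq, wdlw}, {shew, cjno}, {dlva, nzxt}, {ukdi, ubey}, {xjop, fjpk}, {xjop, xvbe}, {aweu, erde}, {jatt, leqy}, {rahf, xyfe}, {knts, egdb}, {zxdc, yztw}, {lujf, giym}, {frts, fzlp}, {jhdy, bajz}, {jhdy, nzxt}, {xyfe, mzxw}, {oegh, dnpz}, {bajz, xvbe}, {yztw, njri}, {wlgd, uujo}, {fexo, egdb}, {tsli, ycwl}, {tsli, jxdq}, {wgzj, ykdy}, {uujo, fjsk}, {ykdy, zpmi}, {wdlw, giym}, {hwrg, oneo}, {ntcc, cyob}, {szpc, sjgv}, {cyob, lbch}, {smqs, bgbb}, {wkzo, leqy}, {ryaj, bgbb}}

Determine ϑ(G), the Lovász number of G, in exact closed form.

N(njri) = {rzmq, yztw}, |N(njri)| = 2.
N(gvhs) = {scif, fmxq}, |N(gvhs)| = 2.
N(yztw) = {zxdc, njri}, |N(yztw)| = 2.
N(ljhi) = {uaui, pygd}, |N(ljhi)| = 2.
G on 99 vertices is 2-regular; a single 99-cycle (edge-transitive).
spec(A) ≈ [2.0, 1.996, 1.984, 1.964, 1.936, 1.9, 1.857, 1.806, 1.748, 1.683, 1.611, 1.532, 1.447, 1.357, 1.261, 1.16, 1.054, 0.945, 0.831, 0.714, 0.594, 0.472, 0.347, 0.222, 0.095, -0.032, -0.158, -0.285, -0.41, -0.533, -0.654, -0.773, -0.888, -1.0, -1.108, -1.211, -1.31, -1.403, -1.491, -1.572, -1.647, -1.716, -1.778, -1.832, -1.879, -1.919, -1.951, -1.975, -1.991, -1.999] (distinct, 3 d.p.).
ϑ = −N·λ_min/(λ_max−λ_min) = −99·(-2*cos(pi/99))/(2−(-2*cos(pi/99))) = 99*cos(pi/99)/(cos(pi/99) + 1).
ϑ(G) ≈ 49.487536287.
49 ≤ 99*cos(pi/99)/(cos(pi/99) + 1) ≤ 50: both strict.

99*cos(pi/99)/(cos(pi/99) + 1)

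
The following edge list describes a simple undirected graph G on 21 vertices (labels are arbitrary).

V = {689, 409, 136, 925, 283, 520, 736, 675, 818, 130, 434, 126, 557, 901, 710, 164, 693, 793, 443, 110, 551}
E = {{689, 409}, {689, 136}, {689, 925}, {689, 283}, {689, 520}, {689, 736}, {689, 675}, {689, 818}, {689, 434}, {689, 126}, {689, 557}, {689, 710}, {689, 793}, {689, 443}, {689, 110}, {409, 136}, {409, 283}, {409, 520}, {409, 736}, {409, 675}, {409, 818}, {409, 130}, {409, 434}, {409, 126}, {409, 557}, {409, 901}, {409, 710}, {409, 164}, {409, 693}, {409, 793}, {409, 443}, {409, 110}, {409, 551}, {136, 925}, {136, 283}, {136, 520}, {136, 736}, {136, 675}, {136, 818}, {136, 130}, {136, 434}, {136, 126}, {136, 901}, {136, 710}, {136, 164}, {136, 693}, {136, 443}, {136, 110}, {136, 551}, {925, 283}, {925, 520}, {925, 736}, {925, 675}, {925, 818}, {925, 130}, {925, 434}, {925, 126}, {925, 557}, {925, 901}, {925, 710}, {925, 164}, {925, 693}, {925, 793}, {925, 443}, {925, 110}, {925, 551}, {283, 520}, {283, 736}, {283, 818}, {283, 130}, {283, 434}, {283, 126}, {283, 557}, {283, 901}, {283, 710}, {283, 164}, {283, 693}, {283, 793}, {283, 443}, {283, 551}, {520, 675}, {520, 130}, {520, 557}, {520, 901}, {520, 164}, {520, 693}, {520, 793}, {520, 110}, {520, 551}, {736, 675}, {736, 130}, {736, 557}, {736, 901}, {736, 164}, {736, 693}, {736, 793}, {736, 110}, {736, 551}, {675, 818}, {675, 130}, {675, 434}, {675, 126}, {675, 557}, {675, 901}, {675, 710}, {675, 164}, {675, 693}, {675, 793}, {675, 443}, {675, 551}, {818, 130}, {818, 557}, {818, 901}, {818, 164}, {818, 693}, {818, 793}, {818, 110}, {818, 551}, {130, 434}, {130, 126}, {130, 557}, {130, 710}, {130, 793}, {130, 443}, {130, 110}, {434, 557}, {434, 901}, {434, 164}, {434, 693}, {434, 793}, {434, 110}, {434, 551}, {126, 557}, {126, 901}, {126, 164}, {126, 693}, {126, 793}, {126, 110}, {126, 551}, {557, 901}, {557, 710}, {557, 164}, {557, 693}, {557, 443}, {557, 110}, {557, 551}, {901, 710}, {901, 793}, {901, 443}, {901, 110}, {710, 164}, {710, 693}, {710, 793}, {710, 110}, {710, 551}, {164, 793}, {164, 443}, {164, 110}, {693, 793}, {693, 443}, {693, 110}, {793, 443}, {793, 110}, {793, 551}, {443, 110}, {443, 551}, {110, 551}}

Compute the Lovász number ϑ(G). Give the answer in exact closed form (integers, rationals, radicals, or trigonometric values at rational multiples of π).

7

N(693) = {409, 136, 925, 283, 520, 736, 675, 818, 434, 126, 557, 710, 793, 443, 110}, |N(693)| = 15.
N(557) = {689, 409, 925, 283, 520, 736, 675, 818, 130, 434, 126, 901, 710, 164, 693, 443, 110, 551}, |N(557)| = 18.
deg(925) = 19; N(925) = {689, 136, 283, 520, 736, 675, 818, 130, 434, 126, 557, 901, 710, 164, 693, 793, 443, 110, 551}.
deg(443) = 14; N(443) = {689, 409, 136, 925, 283, 675, 130, 557, 901, 164, 693, 793, 110, 551}.
Complete 5-partite, parts [7, 6, 3, 3, 2]: perfect, ϑ = α = 7.
Numerically 7.000000.
Check 7 ≤ 7 ≤ 7: collapsed.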